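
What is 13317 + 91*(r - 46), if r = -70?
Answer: 2761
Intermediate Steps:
13317 + 91*(r - 46) = 13317 + 91*(-70 - 46) = 13317 + 91*(-116) = 13317 - 10556 = 2761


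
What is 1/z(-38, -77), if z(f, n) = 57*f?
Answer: -1/2166 ≈ -0.00046168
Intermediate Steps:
1/z(-38, -77) = 1/(57*(-38)) = 1/(-2166) = -1/2166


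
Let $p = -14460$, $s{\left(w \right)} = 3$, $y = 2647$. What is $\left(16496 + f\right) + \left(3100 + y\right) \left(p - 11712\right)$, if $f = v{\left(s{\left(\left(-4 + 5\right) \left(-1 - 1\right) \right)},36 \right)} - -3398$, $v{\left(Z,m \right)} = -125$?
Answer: $-150390715$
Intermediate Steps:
$f = 3273$ ($f = -125 - -3398 = -125 + 3398 = 3273$)
$\left(16496 + f\right) + \left(3100 + y\right) \left(p - 11712\right) = \left(16496 + 3273\right) + \left(3100 + 2647\right) \left(-14460 - 11712\right) = 19769 + 5747 \left(-26172\right) = 19769 - 150410484 = -150390715$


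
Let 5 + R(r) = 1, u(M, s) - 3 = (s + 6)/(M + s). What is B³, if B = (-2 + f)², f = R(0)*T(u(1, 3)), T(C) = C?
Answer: 148035889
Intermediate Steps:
u(M, s) = 3 + (6 + s)/(M + s) (u(M, s) = 3 + (s + 6)/(M + s) = 3 + (6 + s)/(M + s))
R(r) = -4 (R(r) = -5 + 1 = -4)
f = -21 (f = -4*(6 + 3*1 + 4*3)/(1 + 3) = -4*(6 + 3 + 12)/4 = -21 ≈ -21.000)
B = 529 (B = (-2 - 21)² = (-23)² = 529)
B³ = 529³ = 148035889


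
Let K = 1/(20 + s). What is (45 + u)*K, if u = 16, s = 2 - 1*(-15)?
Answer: 61/37 ≈ 1.6486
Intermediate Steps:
s = 17 (s = 2 + 15 = 17)
K = 1/37 (K = 1/(20 + 17) = 1/37 ≈ 0.027027)
(45 + u)*K = (45 + 16)*(1/37) = 61*(1/37) = 61/37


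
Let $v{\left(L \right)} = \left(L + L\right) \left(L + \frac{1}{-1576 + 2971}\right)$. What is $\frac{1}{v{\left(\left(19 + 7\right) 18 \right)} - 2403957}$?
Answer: $- \frac{155}{304715791} \approx -5.0867 \cdot 10^{-7}$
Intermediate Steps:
$v{\left(L \right)} = 2 L \left(\frac{1}{1395} + L\right)$ ($v{\left(L \right)} = 2 L \left(L + \frac{1}{1395}\right) = 2 L \left(\frac{1}{1395} + L\right)$)
$\frac{1}{v{\left(\left(19 + 7\right) 18 \right)} - 2403957} = \frac{1}{\frac{2 \left(19 + 7\right) 18 \left(1 + 1395 \left(19 + 7\right) 18\right)}{1395} - 2403957} = \frac{1}{\frac{2 \cdot 26 \cdot 18 \left(1 + 1395 \cdot 26 \cdot 18\right)}{1395} - 2403957} = \frac{1}{\frac{2}{1395} \cdot 468 \left(1 + 1395 \cdot 468\right) - 2403957} = \frac{1}{\frac{2}{1395} \cdot 468 \left(1 + 652860\right) - 2403957} = \frac{1}{\frac{2}{1395} \cdot 468 \cdot 652861 - 2403957} = \frac{1}{\frac{67897544}{155} - 2403957} = \frac{1}{- \frac{304715791}{155}} = - \frac{155}{304715791}$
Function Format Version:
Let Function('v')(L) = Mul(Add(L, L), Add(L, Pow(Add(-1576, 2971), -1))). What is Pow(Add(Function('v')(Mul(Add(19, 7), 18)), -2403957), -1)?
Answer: Rational(-155, 304715791) ≈ -5.0867e-7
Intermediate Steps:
Function('v')(L) = Mul(2, L, Add(Rational(1, 1395), L)) (Function('v')(L) = Mul(Mul(2, L), Add(L, Pow(1395, -1))) = Mul(Mul(2, L), Add(L, Rational(1, 1395))) = Mul(Mul(2, L), Add(Rational(1, 1395), L)) = Mul(2, L, Add(Rational(1, 1395), L)))
Pow(Add(Function('v')(Mul(Add(19, 7), 18)), -2403957), -1) = Pow(Add(Mul(Rational(2, 1395), Mul(Add(19, 7), 18), Add(1, Mul(1395, Mul(Add(19, 7), 18)))), -2403957), -1) = Pow(Add(Mul(Rational(2, 1395), Mul(26, 18), Add(1, Mul(1395, Mul(26, 18)))), -2403957), -1) = Pow(Add(Mul(Rational(2, 1395), 468, Add(1, Mul(1395, 468))), -2403957), -1) = Pow(Add(Mul(Rational(2, 1395), 468, Add(1, 652860)), -2403957), -1) = Pow(Add(Mul(Rational(2, 1395), 468, 652861), -2403957), -1) = Pow(Add(Rational(67897544, 155), -2403957), -1) = Pow(Rational(-304715791, 155), -1) = Rational(-155, 304715791)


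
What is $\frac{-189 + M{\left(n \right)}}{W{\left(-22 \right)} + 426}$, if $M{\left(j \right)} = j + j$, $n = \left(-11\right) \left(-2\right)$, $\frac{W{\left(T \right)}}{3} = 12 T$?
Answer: $\frac{145}{366} \approx 0.39617$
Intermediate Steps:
$W{\left(T \right)} = 36 T$ ($W{\left(T \right)} = 3 \cdot 12 T = 36 T$)
$n = 22$
$M{\left(j \right)} = 2 j$
$\frac{-189 + M{\left(n \right)}}{W{\left(-22 \right)} + 426} = \frac{-189 + 2 \cdot 22}{36 \left(-22\right) + 426} = \frac{-189 + 44}{-792 + 426} = - \frac{145}{-366} = \left(-145\right) \left(- \frac{1}{366}\right) = \frac{145}{366}$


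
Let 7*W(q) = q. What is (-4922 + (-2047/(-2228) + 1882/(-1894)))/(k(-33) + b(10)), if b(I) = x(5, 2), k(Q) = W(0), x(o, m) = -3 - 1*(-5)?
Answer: -10385164591/4219832 ≈ -2461.0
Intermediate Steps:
x(o, m) = 2 (x(o, m) = -3 + 5 = 2)
W(q) = q/7
k(Q) = 0 (k(Q) = (1/7)*0 = 0)
b(I) = 2
(-4922 + (-2047/(-2228) + 1882/(-1894)))/(k(-33) + b(10)) = (-4922 + (-2047/(-2228) + 1882/(-1894)))/(0 + 2) = (-4922 + (-2047*(-1/2228) + 1882*(-1/1894)))/2 = (-4922 + (2047/2228 - 941/947))*(1/2) = (-4922 - 158039/2109916)*(1/2) = -10385164591/2109916*1/2 = -10385164591/4219832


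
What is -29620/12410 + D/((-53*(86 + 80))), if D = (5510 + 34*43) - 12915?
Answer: -18684413/10918318 ≈ -1.7113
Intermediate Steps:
D = -5943 (D = (5510 + 1462) - 12915 = 6972 - 12915 = -5943)
-29620/12410 + D/((-53*(86 + 80))) = -29620/12410 - 5943*(-1/(53*(86 + 80))) = -29620*1/12410 - 5943/((-53*166)) = -2962/1241 - 5943/(-8798) = -2962/1241 - 5943*(-1/8798) = -2962/1241 + 5943/8798 = -18684413/10918318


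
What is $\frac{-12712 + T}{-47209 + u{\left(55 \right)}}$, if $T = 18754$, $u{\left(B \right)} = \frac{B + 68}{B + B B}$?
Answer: $- \frac{18609360}{145403597} \approx -0.12798$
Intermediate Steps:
$u{\left(B \right)} = \frac{68 + B}{B + B^{2}}$
$\frac{-12712 + T}{-47209 + u{\left(55 \right)}} = \frac{-12712 + 18754}{-47209 + \frac{68 + 55}{55 \left(1 + 55\right)}} = \frac{6042}{-47209 + \frac{1}{55} \cdot \frac{1}{56} \cdot 123} = \frac{6042}{-47209 + \frac{123}{3080}} = \frac{6042}{- \frac{145403597}{3080}} = 6042 \left(- \frac{3080}{145403597}\right) = - \frac{18609360}{145403597}$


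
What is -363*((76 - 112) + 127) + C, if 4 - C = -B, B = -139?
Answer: -33168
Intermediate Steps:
C = -135 (C = 4 - (-1)*(-139) = 4 - 1*139 = 4 - 139 = -135)
-363*((76 - 112) + 127) + C = -363*((76 - 112) + 127) - 135 = -363*(-36 + 127) - 135 = -363*91 - 135 = -33033 - 135 = -33168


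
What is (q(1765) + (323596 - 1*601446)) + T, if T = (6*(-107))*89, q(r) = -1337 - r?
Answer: -338090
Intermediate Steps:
T = -57138 (T = -642*89 = -57138)
(q(1765) + (323596 - 1*601446)) + T = ((-1337 - 1*1765) + (323596 - 1*601446)) - 57138 = ((-1337 - 1765) + (323596 - 601446)) - 57138 = (-3102 - 277850) - 57138 = -280952 - 57138 = -338090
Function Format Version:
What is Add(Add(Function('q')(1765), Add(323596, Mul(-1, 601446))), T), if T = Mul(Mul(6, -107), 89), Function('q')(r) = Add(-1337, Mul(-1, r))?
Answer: -338090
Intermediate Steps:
T = -57138 (T = Mul(-642, 89) = -57138)
Add(Add(Function('q')(1765), Add(323596, Mul(-1, 601446))), T) = Add(Add(Add(-1337, Mul(-1, 1765)), Add(323596, Mul(-1, 601446))), -57138) = Add(Add(Add(-1337, -1765), Add(323596, -601446)), -57138) = Add(Add(-3102, -277850), -57138) = Add(-280952, -57138) = -338090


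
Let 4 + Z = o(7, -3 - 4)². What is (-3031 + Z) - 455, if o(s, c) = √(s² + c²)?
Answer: -3392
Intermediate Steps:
o(s, c) = √(c² + s²)
Z = 94 (Z = -4 + (√((-3 - 4)² + 7²))² = -4 + (√((-7)² + 49))² = -4 + (√(49 + 49))² = -4 + (√98)² = -4 + (7*√2)² = -4 + 98 = 94)
(-3031 + Z) - 455 = (-3031 + 94) - 455 = -2937 - 455 = -3392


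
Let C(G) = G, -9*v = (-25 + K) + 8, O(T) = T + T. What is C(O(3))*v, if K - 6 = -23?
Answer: 68/3 ≈ 22.667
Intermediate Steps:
K = -17 (K = 6 - 23 = -17)
O(T) = 2*T
v = 34/9 (v = -((-25 - 17) + 8)/9 = -(-42 + 8)/9 = -1/9*(-34) = 34/9 ≈ 3.7778)
C(O(3))*v = (2*3)*(34/9) = 6*(34/9) = 68/3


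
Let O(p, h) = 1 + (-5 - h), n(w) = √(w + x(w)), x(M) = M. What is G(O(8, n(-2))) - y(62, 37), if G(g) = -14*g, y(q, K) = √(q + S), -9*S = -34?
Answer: 56 + 28*I - 4*√37/3 ≈ 47.89 + 28.0*I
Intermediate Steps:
S = 34/9 (S = -⅑*(-34) = 34/9 ≈ 3.7778)
n(w) = √2*√w (n(w) = √(w + w) = √(2*w) = √2*√w)
O(p, h) = -4 - h
y(q, K) = √(34/9 + q) (y(q, K) = √(q + 34/9) = √(34/9 + q))
G(O(8, n(-2))) - y(62, 37) = -14*(-4 - √2*√(-2)) - √(34 + 9*62)/3 = -14*(-4 - √2*I*√2) - √(34 + 558)/3 = -14*(-4 - 2*I) - √592/3 = -14*(-4 - 2*I) - 4*√37/3 = (56 + 28*I) - 4*√37/3 = 56 + 28*I - 4*√37/3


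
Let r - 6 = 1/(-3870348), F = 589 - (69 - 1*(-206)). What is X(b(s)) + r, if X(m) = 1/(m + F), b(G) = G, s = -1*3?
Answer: 7225939405/1203678228 ≈ 6.0032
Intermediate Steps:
s = -3
F = 314 (F = 589 - (69 + 206) = 589 - 1*275 = 589 - 275 = 314)
X(m) = 1/(314 + m) (X(m) = 1/(m + 314) = 1/(314 + m))
r = 23222087/3870348 (r = 6 + 1/(-3870348) = 6 - 1/3870348 = 23222087/3870348 ≈ 6.0000)
X(b(s)) + r = 1/(314 - 3) + 23222087/3870348 = 1/311 + 23222087/3870348 = 7225939405/1203678228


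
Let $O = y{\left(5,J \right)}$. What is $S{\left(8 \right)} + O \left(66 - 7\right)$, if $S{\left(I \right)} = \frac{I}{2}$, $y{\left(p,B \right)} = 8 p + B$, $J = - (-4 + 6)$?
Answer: $2246$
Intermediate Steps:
$J = -2$ ($J = \left(-1\right) 2 = -2$)
$y{\left(p,B \right)} = B + 8 p$
$O = 38$ ($O = -2 + 8 \cdot 5 = -2 + 40 = 38$)
$S{\left(I \right)} = \frac{I}{2}$ ($S{\left(I \right)} = I \frac{1}{2} = \frac{I}{2}$)
$S{\left(8 \right)} + O \left(66 - 7\right) = \frac{1}{2} \cdot 8 + 38 \left(66 - 7\right) = 4 + 38 \left(66 - 7\right) = 4 + 38 \cdot 59 = 4 + 2242 = 2246$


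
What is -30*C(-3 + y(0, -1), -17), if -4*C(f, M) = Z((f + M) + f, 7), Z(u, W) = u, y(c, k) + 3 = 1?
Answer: -405/2 ≈ -202.50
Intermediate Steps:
y(c, k) = -2 (y(c, k) = -3 + 1 = -2)
C(f, M) = -f/2 - M/4 (C(f, M) = -((f + M) + f)/4 = -((M + f) + f)/4 = -(M + 2*f)/4 = -f/2 - M/4)
-30*C(-3 + y(0, -1), -17) = -30*(-(-3 - 2)/2 - ¼*(-17)) = -30*(-½*(-5) + 17/4) = -30*(5/2 + 17/4) = -30*27/4 = -405/2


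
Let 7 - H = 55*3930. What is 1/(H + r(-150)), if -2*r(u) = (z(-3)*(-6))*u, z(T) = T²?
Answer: -1/220193 ≈ -4.5415e-6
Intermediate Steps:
r(u) = 27*u (r(u) = -(-3)²*(-6)*u/2 = -9*(-6)*u/2 = -(-27)*u = 27*u)
H = -216143 (H = 7 - 55*3930 = 7 - 1*216150 = 7 - 216150 = -216143)
1/(H + r(-150)) = 1/(-216143 + 27*(-150)) = 1/(-216143 - 4050) = 1/(-220193) = -1/220193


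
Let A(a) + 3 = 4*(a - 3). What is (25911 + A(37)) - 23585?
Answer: 2459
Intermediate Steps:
A(a) = -15 + 4*a (A(a) = -3 + 4*(a - 3) = -3 + 4*(-3 + a) = -3 + (-12 + 4*a) = -15 + 4*a)
(25911 + A(37)) - 23585 = (25911 + (-15 + 4*37)) - 23585 = (25911 + (-15 + 148)) - 23585 = (25911 + 133) - 23585 = 26044 - 23585 = 2459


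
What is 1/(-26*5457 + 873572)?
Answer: 1/731690 ≈ 1.3667e-6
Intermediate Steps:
1/(-26*5457 + 873572) = 1/(-141882 + 873572) = 1/731690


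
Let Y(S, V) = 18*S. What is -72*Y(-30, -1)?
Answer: 38880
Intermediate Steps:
-72*Y(-30, -1) = -1296*(-30) = -72*(-540) = 38880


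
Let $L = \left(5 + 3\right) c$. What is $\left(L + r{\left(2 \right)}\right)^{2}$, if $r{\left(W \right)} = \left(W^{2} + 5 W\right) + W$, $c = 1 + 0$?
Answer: $576$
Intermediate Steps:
$c = 1$
$L = 8$ ($L = \left(5 + 3\right) 1 = 8 \cdot 1 = 8$)
$r{\left(W \right)} = W^{2} + 6 W$
$\left(L + r{\left(2 \right)}\right)^{2} = \left(8 + 2 \left(6 + 2\right)\right)^{2} = \left(8 + 2 \cdot 8\right)^{2} = \left(8 + 16\right)^{2} = 24^{2} = 576$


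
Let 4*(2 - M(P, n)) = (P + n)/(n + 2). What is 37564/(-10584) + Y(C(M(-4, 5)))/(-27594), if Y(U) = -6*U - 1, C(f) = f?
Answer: -152323/42924 ≈ -3.5487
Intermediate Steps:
M(P, n) = 2 - (P + n)/(4*(2 + n)) (M(P, n) = 2 - (P + n)/(4*(n + 2)) = 2 - (P + n)/(4*(2 + n)))
Y(U) = -1 - 6*U
37564/(-10584) + Y(C(M(-4, 5)))/(-27594) = 37564/(-10584) + (-1 - 3*(16 - 1*(-4) + 7*5)/(2*(2 + 5)))/(-27594) = 37564*(-1/10584) + (-1 - 3*(16 + 4 + 35)/(2*7))*(-1/27594) = -9391/2646 + (-1 - 3*55/(2*7))*(-1/27594) = -9391/2646 + (-1 - 6*55/28)*(-1/27594) = -9391/2646 + (-1 - 165/14)*(-1/27594) = -9391/2646 - 179/14*(-1/27594) = -9391/2646 + 179/386316 = -152323/42924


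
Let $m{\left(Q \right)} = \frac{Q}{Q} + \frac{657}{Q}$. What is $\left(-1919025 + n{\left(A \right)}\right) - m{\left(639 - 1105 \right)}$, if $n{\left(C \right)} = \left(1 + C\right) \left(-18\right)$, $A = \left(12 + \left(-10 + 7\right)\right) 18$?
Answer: $- \frac{895632703}{466} \approx -1.922 \cdot 10^{6}$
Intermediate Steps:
$A = 162$ ($A = \left(12 - 3\right) 18 = 9 \cdot 18 = 162$)
$n{\left(C \right)} = -18 - 18 C$
$m{\left(Q \right)} = 1 + \frac{657}{Q}$
$\left(-1919025 + n{\left(A \right)}\right) - m{\left(639 - 1105 \right)} = \left(-1919025 - 2934\right) - \frac{657 + \left(639 - 1105\right)}{639 - 1105} = \left(-1919025 - 2934\right) - \frac{657 - 466}{-466} = \left(-1919025 - 2934\right) - \left(- \frac{1}{466}\right) 191 = -1921959 - - \frac{191}{466} = -1921959 + \frac{191}{466} = - \frac{895632703}{466}$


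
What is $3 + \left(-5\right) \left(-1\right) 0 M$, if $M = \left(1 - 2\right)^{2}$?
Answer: $3$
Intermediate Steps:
$M = 1$ ($M = \left(-1\right)^{2} = 1$)
$3 + \left(-5\right) \left(-1\right) 0 M = 3 + \left(-5\right) \left(-1\right) 0 \cdot 1 = 3 + 5 \cdot 0 \cdot 1 = 3 + 0 \cdot 1 = 3 + 0 = 3$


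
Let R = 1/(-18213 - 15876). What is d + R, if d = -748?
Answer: -25498573/34089 ≈ -748.00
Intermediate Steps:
R = -1/34089 (R = 1/(-34089) = -1/34089 ≈ -2.9335e-5)
d + R = -748 - 1/34089 = -25498573/34089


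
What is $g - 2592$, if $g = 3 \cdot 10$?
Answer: $-2562$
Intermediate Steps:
$g = 30$
$g - 2592 = 30 - 2592 = -2562$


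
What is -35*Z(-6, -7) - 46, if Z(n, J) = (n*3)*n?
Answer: -3826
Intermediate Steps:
Z(n, J) = 3*n² (Z(n, J) = (3*n)*n = 3*n²)
-35*Z(-6, -7) - 46 = -105*(-6)² - 46 = -105*36 - 46 = -35*108 - 46 = -3780 - 46 = -3826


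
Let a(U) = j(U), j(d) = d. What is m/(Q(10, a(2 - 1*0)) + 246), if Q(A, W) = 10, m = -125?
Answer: -125/256 ≈ -0.48828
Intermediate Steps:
a(U) = U
m/(Q(10, a(2 - 1*0)) + 246) = -125/(10 + 246) = -125/256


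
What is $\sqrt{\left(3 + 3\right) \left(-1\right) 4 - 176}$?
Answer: $10 i \sqrt{2} \approx 14.142 i$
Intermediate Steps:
$\sqrt{\left(3 + 3\right) \left(-1\right) 4 - 176} = \sqrt{6 \left(-1\right) 4 - 176} = \sqrt{\left(-6\right) 4 - 176} = \sqrt{-24 - 176} = \sqrt{-200} = 10 i \sqrt{2}$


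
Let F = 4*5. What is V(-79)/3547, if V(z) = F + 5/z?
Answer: 1575/280213 ≈ 0.0056207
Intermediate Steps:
F = 20
V(z) = 20 + 5/z
V(-79)/3547 = (20 + 5/(-79))/3547 = (20 + 5*(-1/79))*(1/3547) = (20 - 5/79)*(1/3547) = (1575/79)*(1/3547) = 1575/280213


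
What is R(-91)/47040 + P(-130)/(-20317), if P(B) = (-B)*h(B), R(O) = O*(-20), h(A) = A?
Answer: 5942521/6826512 ≈ 0.87051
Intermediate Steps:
R(O) = -20*O
P(B) = -B**2 (P(B) = (-B)*B = -B**2)
R(-91)/47040 + P(-130)/(-20317) = -20*(-91)/47040 - 1*(-130)**2/(-20317) = 1820*(1/47040) - 1*16900*(-1/20317) = 13/336 - 16900*(-1/20317) = 13/336 + 16900/20317 = 5942521/6826512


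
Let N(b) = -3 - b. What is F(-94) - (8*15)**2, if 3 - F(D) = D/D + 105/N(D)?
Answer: -187189/13 ≈ -14399.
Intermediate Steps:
F(D) = 2 - 105/(-3 - D) (F(D) = 3 - (D/D + 105/(-3 - D)) = 3 - (1 + 105/(-3 - D)) = 3 + (-1 - 105/(-3 - D)) = 2 - 105/(-3 - D))
F(-94) - (8*15)**2 = (111 + 2*(-94))/(3 - 94) - (8*15)**2 = (111 - 188)/(-91) - 1*120**2 = -1/91*(-77) - 1*14400 = 11/13 - 14400 = -187189/13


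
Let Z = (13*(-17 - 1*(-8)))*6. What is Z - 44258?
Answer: -44960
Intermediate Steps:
Z = -702 (Z = (13*(-17 + 8))*6 = (13*(-9))*6 = -117*6 = -702)
Z - 44258 = -702 - 44258 = -44960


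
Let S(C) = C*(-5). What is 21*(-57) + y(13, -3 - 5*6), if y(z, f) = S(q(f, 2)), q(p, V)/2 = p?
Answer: -867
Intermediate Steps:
q(p, V) = 2*p
S(C) = -5*C
y(z, f) = -10*f
21*(-57) + y(13, -3 - 5*6) = 21*(-57) - 10*(-3 - 5*6) = -1197 - 10*(-3 - 30) = -1197 - 10*(-33) = -1197 + 330 = -867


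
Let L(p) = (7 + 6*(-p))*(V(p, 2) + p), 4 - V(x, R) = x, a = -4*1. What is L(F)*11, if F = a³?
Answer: 17204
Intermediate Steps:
a = -4
V(x, R) = 4 - x
F = -64 (F = (-4)³ = -64)
L(p) = 28 - 24*p (L(p) = (7 + 6*(-p))*((4 - p) + p) = (7 - 6*p)*4 = 28 - 24*p)
L(F)*11 = (28 - 24*(-64))*11 = (28 + 1536)*11 = 1564*11 = 17204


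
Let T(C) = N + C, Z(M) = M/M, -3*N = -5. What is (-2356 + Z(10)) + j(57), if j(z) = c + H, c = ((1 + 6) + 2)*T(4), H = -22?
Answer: -2326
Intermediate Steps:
N = 5/3 (N = -1/3*(-5) = 5/3 ≈ 1.6667)
Z(M) = 1
T(C) = 5/3 + C
c = 51 (c = ((1 + 6) + 2)*(5/3 + 4) = (7 + 2)*(17/3) = 9*(17/3) = 51)
j(z) = 29 (j(z) = 51 - 22 = 29)
(-2356 + Z(10)) + j(57) = (-2356 + 1) + 29 = -2355 + 29 = -2326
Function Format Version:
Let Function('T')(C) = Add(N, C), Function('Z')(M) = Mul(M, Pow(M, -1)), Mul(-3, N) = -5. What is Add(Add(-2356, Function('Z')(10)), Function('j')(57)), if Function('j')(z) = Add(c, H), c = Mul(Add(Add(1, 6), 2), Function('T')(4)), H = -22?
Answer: -2326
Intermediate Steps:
N = Rational(5, 3) (N = Mul(Rational(-1, 3), -5) = Rational(5, 3) ≈ 1.6667)
Function('Z')(M) = 1
Function('T')(C) = Add(Rational(5, 3), C)
c = 51 (c = Mul(Add(Add(1, 6), 2), Add(Rational(5, 3), 4)) = Mul(Add(7, 2), Rational(17, 3)) = Mul(9, Rational(17, 3)) = 51)
Function('j')(z) = 29 (Function('j')(z) = Add(51, -22) = 29)
Add(Add(-2356, Function('Z')(10)), Function('j')(57)) = Add(Add(-2356, 1), 29) = Add(-2355, 29) = -2326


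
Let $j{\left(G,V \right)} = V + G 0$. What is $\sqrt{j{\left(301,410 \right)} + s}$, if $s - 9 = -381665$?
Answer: $i \sqrt{381246} \approx 617.45 i$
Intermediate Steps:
$s = -381656$ ($s = 9 - 381665 = -381656$)
$j{\left(G,V \right)} = V$ ($j{\left(G,V \right)} = V + 0 = V$)
$\sqrt{j{\left(301,410 \right)} + s} = \sqrt{410 - 381656} = \sqrt{-381246} = i \sqrt{381246}$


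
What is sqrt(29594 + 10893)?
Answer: sqrt(40487) ≈ 201.21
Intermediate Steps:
sqrt(29594 + 10893) = sqrt(40487)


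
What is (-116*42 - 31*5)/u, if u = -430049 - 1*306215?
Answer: 5027/736264 ≈ 0.0068277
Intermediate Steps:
u = -736264 (u = -430049 - 306215 = -736264)
(-116*42 - 31*5)/u = (-116*42 - 31*5)/(-736264) = (-4872 - 155)*(-1/736264) = -5027*(-1/736264) = 5027/736264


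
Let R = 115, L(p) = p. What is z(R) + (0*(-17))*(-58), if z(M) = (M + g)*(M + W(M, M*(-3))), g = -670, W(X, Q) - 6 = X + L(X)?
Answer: -194805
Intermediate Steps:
W(X, Q) = 6 + 2*X (W(X, Q) = 6 + (X + X) = 6 + 2*X)
z(M) = (-670 + M)*(6 + 3*M) (z(M) = (M - 670)*(M + (6 + 2*M)) = (-670 + M)*(6 + 3*M))
z(R) + (0*(-17))*(-58) = (-4020 - 2004*115 + 3*115²) + (0*(-17))*(-58) = (-4020 - 230460 + 3*13225) + 0*(-58) = (-4020 - 230460 + 39675) + 0 = -194805 + 0 = -194805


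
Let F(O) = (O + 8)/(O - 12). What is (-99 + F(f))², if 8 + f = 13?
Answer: 498436/49 ≈ 10172.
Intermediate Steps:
f = 5 (f = -8 + 13 = 5)
F(O) = (8 + O)/(-12 + O)
(-99 + F(f))² = (-99 + (8 + 5)/(-12 + 5))² = (-99 + 13/(-7))² = (-99 - ⅐*13)² = (-99 - 13/7)² = (-706/7)² = 498436/49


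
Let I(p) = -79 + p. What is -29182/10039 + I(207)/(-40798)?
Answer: -595926114/204785561 ≈ -2.9100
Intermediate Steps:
-29182/10039 + I(207)/(-40798) = -29182/10039 + (-79 + 207)/(-40798) = -29182*1/10039 + 128*(-1/40798) = -29182/10039 - 64/20399 = -595926114/204785561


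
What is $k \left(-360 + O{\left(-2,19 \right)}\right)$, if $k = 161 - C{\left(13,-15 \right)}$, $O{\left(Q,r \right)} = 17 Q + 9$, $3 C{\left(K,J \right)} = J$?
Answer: $-63910$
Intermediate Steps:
$C{\left(K,J \right)} = \frac{J}{3}$
$O{\left(Q,r \right)} = 9 + 17 Q$
$k = 166$ ($k = 161 - \frac{1}{3} \left(-15\right) = 161 - -5 = 161 + 5 = 166$)
$k \left(-360 + O{\left(-2,19 \right)}\right) = 166 \left(-360 + \left(9 + 17 \left(-2\right)\right)\right) = 166 \left(-360 + \left(9 - 34\right)\right) = 166 \left(-360 - 25\right) = 166 \left(-385\right) = -63910$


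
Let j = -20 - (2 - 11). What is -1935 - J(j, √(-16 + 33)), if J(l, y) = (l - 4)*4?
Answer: -1875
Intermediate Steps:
j = -11 (j = -20 - 1*(-9) = -20 + 9 = -11)
J(l, y) = -16 + 4*l (J(l, y) = (-4 + l)*4 = -16 + 4*l)
-1935 - J(j, √(-16 + 33)) = -1935 - (-16 + 4*(-11)) = -1935 - (-16 - 44) = -1935 - 1*(-60) = -1935 + 60 = -1875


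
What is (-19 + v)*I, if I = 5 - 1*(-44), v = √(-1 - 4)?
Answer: -931 + 49*I*√5 ≈ -931.0 + 109.57*I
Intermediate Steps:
v = I*√5 (v = √(-5) = I*√5 ≈ 2.2361*I)
I = 49 (I = 5 + 44 = 49)
(-19 + v)*I = (-19 + I*√5)*49 = -931 + 49*I*√5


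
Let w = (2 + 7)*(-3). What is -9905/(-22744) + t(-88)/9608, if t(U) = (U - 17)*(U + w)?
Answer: 23112565/13657772 ≈ 1.6923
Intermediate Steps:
w = -27 (w = 9*(-3) = -27)
t(U) = (-27 + U)*(-17 + U) (t(U) = (U - 17)*(U - 27) = (-17 + U)*(-27 + U) = (-27 + U)*(-17 + U))
-9905/(-22744) + t(-88)/9608 = -9905/(-22744) + (459 + (-88)² - 44*(-88))/9608 = -9905*(-1/22744) + (459 + 7744 + 3872)*(1/9608) = 9905/22744 + 12075*(1/9608) = 9905/22744 + 12075/9608 = 23112565/13657772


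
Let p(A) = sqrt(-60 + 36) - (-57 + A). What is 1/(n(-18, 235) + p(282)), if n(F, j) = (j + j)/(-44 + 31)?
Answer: -44135/11530081 - 338*I*sqrt(6)/11530081 ≈ -0.0038278 - 7.1806e-5*I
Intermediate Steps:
n(F, j) = -2*j/13 (n(F, j) = (2*j)/(-13) = (2*j)*(-1/13) = -2*j/13)
p(A) = 57 - A + 2*I*sqrt(6) (p(A) = sqrt(-24) + (57 - A) = 2*I*sqrt(6) + (57 - A) = 57 - A + 2*I*sqrt(6))
1/(n(-18, 235) + p(282)) = 1/(-2/13*235 + (57 - 1*282 + 2*I*sqrt(6))) = 1/(-470/13 + (57 - 282 + 2*I*sqrt(6))) = 1/(-470/13 + (-225 + 2*I*sqrt(6))) = 1/(-3395/13 + 2*I*sqrt(6))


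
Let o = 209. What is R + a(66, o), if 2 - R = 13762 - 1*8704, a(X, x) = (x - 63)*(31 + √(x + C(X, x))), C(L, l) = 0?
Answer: -530 + 146*√209 ≈ 1580.7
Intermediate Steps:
a(X, x) = (-63 + x)*(31 + √x) (a(X, x) = (x - 63)*(31 + √(x + 0)) = (-63 + x)*(31 + √x))
R = -5056 (R = 2 - (13762 - 1*8704) = 2 - (13762 - 8704) = 2 - 1*5058 = 2 - 5058 = -5056)
R + a(66, o) = -5056 + (-1953 + 209^(3/2) - 63*√209 + 31*209) = -5056 + (-1953 + 209*√209 - 63*√209 + 6479) = -5056 + (4526 + 146*√209) = -530 + 146*√209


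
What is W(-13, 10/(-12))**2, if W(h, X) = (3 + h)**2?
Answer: 10000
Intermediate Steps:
W(-13, 10/(-12))**2 = ((3 - 13)**2)**2 = ((-10)**2)**2 = 100**2 = 10000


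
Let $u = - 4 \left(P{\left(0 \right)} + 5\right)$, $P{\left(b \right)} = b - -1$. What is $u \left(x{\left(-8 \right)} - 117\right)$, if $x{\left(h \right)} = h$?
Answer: $3000$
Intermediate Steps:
$P{\left(b \right)} = 1 + b$ ($P{\left(b \right)} = b + 1 = 1 + b$)
$u = -24$ ($u = - 4 \left(\left(1 + 0\right) + 5\right) = - 4 \left(1 + 5\right) = \left(-4\right) 6 = -24$)
$u \left(x{\left(-8 \right)} - 117\right) = - 24 \left(-8 - 117\right) = \left(-24\right) \left(-125\right) = 3000$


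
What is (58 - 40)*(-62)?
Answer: -1116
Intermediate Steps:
(58 - 40)*(-62) = 18*(-62) = -1116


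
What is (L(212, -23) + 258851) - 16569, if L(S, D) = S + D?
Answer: 242471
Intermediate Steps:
L(S, D) = D + S
(L(212, -23) + 258851) - 16569 = ((-23 + 212) + 258851) - 16569 = (189 + 258851) - 16569 = 259040 - 16569 = 242471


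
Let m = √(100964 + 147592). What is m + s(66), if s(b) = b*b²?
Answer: 287496 + 2*√62139 ≈ 2.8799e+5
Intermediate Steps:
s(b) = b³
m = 2*√62139 (m = √248556 = 2*√62139 ≈ 498.55)
m + s(66) = 2*√62139 + 66³ = 2*√62139 + 287496 = 287496 + 2*√62139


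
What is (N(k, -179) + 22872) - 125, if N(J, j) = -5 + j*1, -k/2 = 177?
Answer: 22563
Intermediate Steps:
k = -354 (k = -2*177 = -354)
N(J, j) = -5 + j
(N(k, -179) + 22872) - 125 = ((-5 - 179) + 22872) - 125 = (-184 + 22872) - 125 = 22688 - 125 = 22563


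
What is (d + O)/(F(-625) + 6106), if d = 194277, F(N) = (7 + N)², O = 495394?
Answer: 689671/388030 ≈ 1.7774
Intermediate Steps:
(d + O)/(F(-625) + 6106) = (194277 + 495394)/((7 - 625)² + 6106) = 689671/((-618)² + 6106) = 689671/(381924 + 6106) = 689671/388030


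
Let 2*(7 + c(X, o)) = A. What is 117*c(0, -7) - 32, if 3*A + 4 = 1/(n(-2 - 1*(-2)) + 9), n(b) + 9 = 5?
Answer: -9251/10 ≈ -925.10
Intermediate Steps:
n(b) = -4 (n(b) = -9 + 5 = -4)
A = -19/15 (A = -4/3 + 1/(3*(-4 + 9)) = -4/3 + (⅓)/5 = -4/3 + (⅓)*(⅕) = -4/3 + 1/15 = -19/15 ≈ -1.2667)
c(X, o) = -229/30 (c(X, o) = -7 + (½)*(-19/15) = -7 - 19/30 = -229/30)
117*c(0, -7) - 32 = 117*(-229/30) - 32 = -8931/10 - 32 = -9251/10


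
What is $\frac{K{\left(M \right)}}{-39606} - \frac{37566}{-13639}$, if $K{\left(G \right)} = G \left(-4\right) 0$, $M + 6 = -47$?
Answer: $\frac{37566}{13639} \approx 2.7543$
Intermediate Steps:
$M = -53$ ($M = -6 - 47 = -53$)
$K{\left(G \right)} = 0$ ($K{\left(G \right)} = - 4 G 0 = 0$)
$\frac{K{\left(M \right)}}{-39606} - \frac{37566}{-13639} = \frac{0}{-39606} - \frac{37566}{-13639} = 0 \left(- \frac{1}{39606}\right) - - \frac{37566}{13639} = 0 + \frac{37566}{13639} = \frac{37566}{13639}$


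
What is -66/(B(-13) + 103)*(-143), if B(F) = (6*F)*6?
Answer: -9438/365 ≈ -25.858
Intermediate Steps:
B(F) = 36*F
-66/(B(-13) + 103)*(-143) = -66/(36*(-13) + 103)*(-143) = -66/(-468 + 103)*(-143) = -66/(-365)*(-143) = -66*(-1/365)*(-143) = (66/365)*(-143) = -9438/365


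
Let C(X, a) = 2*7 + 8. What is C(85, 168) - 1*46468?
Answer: -46446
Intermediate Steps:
C(X, a) = 22 (C(X, a) = 14 + 8 = 22)
C(85, 168) - 1*46468 = 22 - 1*46468 = 22 - 46468 = -46446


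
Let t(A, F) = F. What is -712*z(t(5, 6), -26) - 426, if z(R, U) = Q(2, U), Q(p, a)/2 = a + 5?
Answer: 29478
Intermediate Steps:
Q(p, a) = 10 + 2*a (Q(p, a) = 2*(a + 5) = 2*(5 + a) = 10 + 2*a)
z(R, U) = 10 + 2*U
-712*z(t(5, 6), -26) - 426 = -712*(10 + 2*(-26)) - 426 = -712*(10 - 52) - 426 = -712*(-42) - 426 = 29904 - 426 = 29478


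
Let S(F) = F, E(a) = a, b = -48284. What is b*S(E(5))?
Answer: -241420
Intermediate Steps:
b*S(E(5)) = -48284*5 = -241420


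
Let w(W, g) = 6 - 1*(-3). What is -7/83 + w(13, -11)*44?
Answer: 32861/83 ≈ 395.92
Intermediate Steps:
w(W, g) = 9 (w(W, g) = 6 + 3 = 9)
-7/83 + w(13, -11)*44 = -7/83 + 9*44 = -7*1/83 + 396 = -7/83 + 396 = 32861/83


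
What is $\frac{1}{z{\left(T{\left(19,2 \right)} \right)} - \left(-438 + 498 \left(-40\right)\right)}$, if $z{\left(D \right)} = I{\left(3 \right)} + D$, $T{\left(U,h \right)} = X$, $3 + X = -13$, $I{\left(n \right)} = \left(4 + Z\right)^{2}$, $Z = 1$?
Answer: $\frac{1}{20367} \approx 4.9099 \cdot 10^{-5}$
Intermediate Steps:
$I{\left(n \right)} = 25$ ($I{\left(n \right)} = \left(4 + 1\right)^{2} = 5^{2} = 25$)
$X = -16$ ($X = -3 - 13 = -16$)
$T{\left(U,h \right)} = -16$
$z{\left(D \right)} = 25 + D$
$\frac{1}{z{\left(T{\left(19,2 \right)} \right)} - \left(-438 + 498 \left(-40\right)\right)} = \frac{1}{\left(25 - 16\right) - \left(-438 + 498 \left(-40\right)\right)} = \frac{1}{9 - \left(-438 - 19920\right)} = \frac{1}{9 - -20358} = \frac{1}{9 + 20358} = \frac{1}{20367}$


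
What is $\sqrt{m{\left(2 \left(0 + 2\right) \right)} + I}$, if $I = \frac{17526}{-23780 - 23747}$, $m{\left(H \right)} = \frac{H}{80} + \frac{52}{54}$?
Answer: $\frac{\sqrt{11786621620245}}{4277430} \approx 0.80262$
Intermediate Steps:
$m{\left(H \right)} = \frac{26}{27} + \frac{H}{80}$ ($m{\left(H \right)} = H \frac{1}{80} + 52 \cdot \frac{1}{54} = \frac{H}{80} + \frac{26}{27} = \frac{26}{27} + \frac{H}{80}$)
$I = - \frac{17526}{47527}$ ($I = \frac{17526}{-47527} = 17526 \left(- \frac{1}{47527}\right) = - \frac{17526}{47527} \approx -0.36876$)
$\sqrt{m{\left(2 \left(0 + 2\right) \right)} + I} = \sqrt{\left(\frac{26}{27} + \frac{2 \left(0 + 2\right)}{80}\right) - \frac{17526}{47527}} = \sqrt{\left(\frac{26}{27} + \frac{2 \cdot 2}{80}\right) - \frac{17526}{47527}} = \sqrt{\left(\frac{26}{27} + \frac{1}{80} \cdot 4\right) - \frac{17526}{47527}} = \sqrt{\left(\frac{26}{27} + \frac{1}{20}\right) - \frac{17526}{47527}} = \sqrt{\frac{547}{540} - \frac{17526}{47527}} = \sqrt{\frac{16533229}{25664580}} = \frac{\sqrt{11786621620245}}{4277430}$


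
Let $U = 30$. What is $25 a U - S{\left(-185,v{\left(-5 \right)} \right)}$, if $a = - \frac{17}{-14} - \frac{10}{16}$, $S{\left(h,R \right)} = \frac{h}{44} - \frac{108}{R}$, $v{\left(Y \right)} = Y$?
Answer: $\frac{163459}{385} \approx 424.57$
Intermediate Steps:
$S{\left(h,R \right)} = - \frac{108}{R} + \frac{h}{44}$ ($S{\left(h,R \right)} = h \frac{1}{44} - \frac{108}{R} = \frac{h}{44} - \frac{108}{R} = - \frac{108}{R} + \frac{h}{44}$)
$a = \frac{33}{56}$ ($a = \left(-17\right) \left(- \frac{1}{14}\right) - \frac{5}{8} = \frac{17}{14} - \frac{5}{8} = \frac{33}{56} \approx 0.58929$)
$25 a U - S{\left(-185,v{\left(-5 \right)} \right)} = 25 \cdot \frac{33}{56} \cdot 30 - \left(- \frac{108}{-5} + \frac{1}{44} \left(-185\right)\right) = \frac{825}{56} \cdot 30 - \left(\left(-108\right) \left(- \frac{1}{5}\right) - \frac{185}{44}\right) = \frac{12375}{28} - \left(\frac{108}{5} - \frac{185}{44}\right) = \frac{12375}{28} - \frac{3827}{220} = \frac{163459}{385}$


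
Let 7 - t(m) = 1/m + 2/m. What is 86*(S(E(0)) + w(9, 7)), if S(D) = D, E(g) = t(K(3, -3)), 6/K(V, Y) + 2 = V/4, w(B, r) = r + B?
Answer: 8127/4 ≈ 2031.8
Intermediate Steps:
w(B, r) = B + r
K(V, Y) = 6/(-2 + V/4)
t(m) = 7 - 3/m (t(m) = 7 - (1/m + 2/m) = 7 - 3/m)
E(g) = 61/8 (E(g) = 7 - 3/(24/(-8 + 3)) = 7 - 3/(24/(-5)) = 7 - 3/(24*(-1/5)) = 7 - 3/(-24/5) = 7 - 3*(-5/24) = 7 + 5/8 = 61/8)
86*(S(E(0)) + w(9, 7)) = 86*(61/8 + (9 + 7)) = 86*(61/8 + 16) = 86*(189/8) = 8127/4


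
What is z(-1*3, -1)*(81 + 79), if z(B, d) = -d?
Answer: 160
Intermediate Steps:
z(-1*3, -1)*(81 + 79) = (-1*(-1))*(81 + 79) = 1*160 = 160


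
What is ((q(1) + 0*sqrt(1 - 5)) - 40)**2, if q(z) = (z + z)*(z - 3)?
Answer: 1936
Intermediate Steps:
q(z) = 2*z*(-3 + z) (q(z) = (2*z)*(-3 + z) = 2*z*(-3 + z))
((q(1) + 0*sqrt(1 - 5)) - 40)**2 = ((2*1*(-3 + 1) + 0*sqrt(1 - 5)) - 40)**2 = ((2*1*(-2) + 0*sqrt(-4)) - 40)**2 = ((-4 + 0*(2*I)) - 40)**2 = ((-4 + 0) - 40)**2 = (-4 - 40)**2 = (-44)**2 = 1936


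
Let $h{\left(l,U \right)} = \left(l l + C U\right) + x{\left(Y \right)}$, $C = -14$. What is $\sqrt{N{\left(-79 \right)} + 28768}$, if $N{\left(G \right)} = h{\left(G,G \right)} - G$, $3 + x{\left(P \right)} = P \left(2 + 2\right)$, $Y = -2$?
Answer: $\sqrt{36183} \approx 190.22$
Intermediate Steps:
$x{\left(P \right)} = -3 + 4 P$ ($x{\left(P \right)} = -3 + P \left(2 + 2\right) = -3 + P 4 = -3 + 4 P$)
$h{\left(l,U \right)} = -11 + l^{2} - 14 U$ ($h{\left(l,U \right)} = \left(l l - 14 U\right) + \left(-3 + 4 \left(-2\right)\right) = \left(l^{2} - 14 U\right) - 11 = -11 + l^{2} - 14 U$)
$N{\left(G \right)} = -11 + G^{2} - 15 G$ ($N{\left(G \right)} = \left(-11 + G^{2} - 14 G\right) - G = -11 + G^{2} - 15 G$)
$\sqrt{N{\left(-79 \right)} + 28768} = \sqrt{\left(-11 + \left(-79\right)^{2} - -1185\right) + 28768} = \sqrt{\left(-11 + 6241 + 1185\right) + 28768} = \sqrt{7415 + 28768} = \sqrt{36183}$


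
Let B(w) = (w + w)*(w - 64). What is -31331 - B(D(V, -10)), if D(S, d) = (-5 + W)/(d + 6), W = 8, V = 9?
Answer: -251425/8 ≈ -31428.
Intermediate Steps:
D(S, d) = 3/(6 + d) (D(S, d) = (-5 + 8)/(d + 6) = 3/(6 + d))
B(w) = 2*w*(-64 + w) (B(w) = (2*w)*(-64 + w) = 2*w*(-64 + w))
-31331 - B(D(V, -10)) = -31331 - 2*3/(6 - 10)*(-64 + 3/(6 - 10)) = -31331 - 2*3/(-4)*(-64 + 3/(-4)) = -31331 - 2*3*(-1/4)*(-64 + 3*(-1/4)) = -31331 - 2*(-3)*(-64 - 3/4)/4 = -31331 - 2*(-3)*(-259)/(4*4) = -31331 - 1*777/8 = -31331 - 777/8 = -251425/8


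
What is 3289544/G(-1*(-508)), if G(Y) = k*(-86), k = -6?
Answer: 822386/129 ≈ 6375.1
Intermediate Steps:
G(Y) = 516 (G(Y) = -6*(-86) = 516)
3289544/G(-1*(-508)) = 3289544/516 = 3289544*(1/516) = 822386/129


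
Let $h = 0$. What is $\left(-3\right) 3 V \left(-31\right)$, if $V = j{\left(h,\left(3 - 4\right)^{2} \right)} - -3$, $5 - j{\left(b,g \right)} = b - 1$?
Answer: $2511$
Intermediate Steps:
$j{\left(b,g \right)} = 6 - b$ ($j{\left(b,g \right)} = 5 - \left(b - 1\right) = 5 - \left(-1 + b\right) = 6 - b$)
$V = 9$ ($V = \left(6 - 0\right) - -3 = \left(6 + 0\right) + 3 = 6 + 3 = 9$)
$\left(-3\right) 3 V \left(-31\right) = \left(-3\right) 3 \cdot 9 \left(-31\right) = \left(-9\right) 9 \left(-31\right) = \left(-81\right) \left(-31\right) = 2511$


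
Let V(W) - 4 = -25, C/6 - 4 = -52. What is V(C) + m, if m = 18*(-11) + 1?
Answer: -218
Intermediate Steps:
C = -288 (C = 24 + 6*(-52) = 24 - 312 = -288)
m = -197 (m = -198 + 1 = -197)
V(W) = -21 (V(W) = 4 - 25 = -21)
V(C) + m = -21 - 197 = -218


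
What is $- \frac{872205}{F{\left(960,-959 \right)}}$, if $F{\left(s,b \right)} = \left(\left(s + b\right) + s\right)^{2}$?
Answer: $- \frac{872205}{923521} \approx -0.94443$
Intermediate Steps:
$F{\left(s,b \right)} = \left(b + 2 s\right)^{2}$ ($F{\left(s,b \right)} = \left(\left(b + s\right) + s\right)^{2} = \left(b + 2 s\right)^{2}$)
$- \frac{872205}{F{\left(960,-959 \right)}} = - \frac{872205}{\left(-959 + 2 \cdot 960\right)^{2}} = - \frac{872205}{\left(-959 + 1920\right)^{2}} = - \frac{872205}{961^{2}} = - \frac{872205}{923521}$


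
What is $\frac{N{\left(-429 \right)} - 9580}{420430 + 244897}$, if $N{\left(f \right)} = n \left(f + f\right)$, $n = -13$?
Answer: $\frac{1574}{665327} \approx 0.0023658$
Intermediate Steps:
$N{\left(f \right)} = - 26 f$ ($N{\left(f \right)} = - 13 \left(f + f\right) = - 13 \cdot 2 f = - 26 f$)
$\frac{N{\left(-429 \right)} - 9580}{420430 + 244897} = \frac{\left(-26\right) \left(-429\right) - 9580}{420430 + 244897} = \frac{11154 - 9580}{665327} = 1574 \cdot \frac{1}{665327} = \frac{1574}{665327}$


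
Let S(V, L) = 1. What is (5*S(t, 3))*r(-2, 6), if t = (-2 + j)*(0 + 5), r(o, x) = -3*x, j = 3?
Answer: -90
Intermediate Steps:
t = 5 (t = (-2 + 3)*(0 + 5) = 1*5 = 5)
(5*S(t, 3))*r(-2, 6) = (5*1)*(-3*6) = 5*(-18) = -90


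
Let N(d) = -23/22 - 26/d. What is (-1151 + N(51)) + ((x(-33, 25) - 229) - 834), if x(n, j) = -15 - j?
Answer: -2530733/1122 ≈ -2255.6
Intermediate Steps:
N(d) = -23/22 - 26/d (N(d) = -23*1/22 - 26/d = -23/22 - 26/d)
(-1151 + N(51)) + ((x(-33, 25) - 229) - 834) = (-1151 + (-23/22 - 26/51)) + (((-15 - 1*25) - 229) - 834) = (-1151 + (-23/22 - 26*1/51)) + (((-15 - 25) - 229) - 834) = (-1151 + (-23/22 - 26/51)) + ((-40 - 229) - 834) = (-1151 - 1745/1122) + (-269 - 834) = -1293167/1122 - 1103 = -2530733/1122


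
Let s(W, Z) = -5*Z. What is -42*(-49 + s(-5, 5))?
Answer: 3108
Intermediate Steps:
-42*(-49 + s(-5, 5)) = -42*(-49 - 5*5) = -42*(-49 - 25) = -42*(-74) = 3108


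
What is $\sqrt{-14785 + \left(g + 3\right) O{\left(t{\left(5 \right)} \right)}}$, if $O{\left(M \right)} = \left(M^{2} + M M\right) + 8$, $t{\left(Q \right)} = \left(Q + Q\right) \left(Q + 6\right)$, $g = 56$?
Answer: $\sqrt{1413487} \approx 1188.9$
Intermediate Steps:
$t{\left(Q \right)} = 2 Q \left(6 + Q\right)$
$O{\left(M \right)} = 8 + 2 M^{2}$ ($O{\left(M \right)} = \left(M^{2} + M^{2}\right) + 8 = 2 M^{2} + 8 = 8 + 2 M^{2}$)
$\sqrt{-14785 + \left(g + 3\right) O{\left(t{\left(5 \right)} \right)}} = \sqrt{-14785 + \left(56 + 3\right) \left(8 + 2 \left(2 \cdot 5 \left(6 + 5\right)\right)^{2}\right)} = \sqrt{-14785 + 59 \left(8 + 2 \left(2 \cdot 5 \cdot 11\right)^{2}\right)} = \sqrt{-14785 + 59 \left(8 + 2 \cdot 110^{2}\right)} = \sqrt{-14785 + 59 \left(8 + 2 \cdot 12100\right)} = \sqrt{-14785 + 59 \left(8 + 24200\right)} = \sqrt{-14785 + 59 \cdot 24208} = \sqrt{-14785 + 1428272} = \sqrt{1413487}$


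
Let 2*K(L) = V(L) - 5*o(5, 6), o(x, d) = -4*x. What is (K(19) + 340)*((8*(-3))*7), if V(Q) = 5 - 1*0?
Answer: -65940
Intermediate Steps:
V(Q) = 5 (V(Q) = 5 + 0 = 5)
K(L) = 105/2 (K(L) = (5 - (-20)*5)/2 = (5 - 5*(-20))/2 = (5 + 100)/2 = (½)*105 = 105/2)
(K(19) + 340)*((8*(-3))*7) = (105/2 + 340)*((8*(-3))*7) = 785*(-24*7)/2 = (785/2)*(-168) = -65940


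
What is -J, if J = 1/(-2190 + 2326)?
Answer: -1/136 ≈ -0.0073529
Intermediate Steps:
J = 1/136 ≈ 0.0073529
-J = -1*1/136 = -1/136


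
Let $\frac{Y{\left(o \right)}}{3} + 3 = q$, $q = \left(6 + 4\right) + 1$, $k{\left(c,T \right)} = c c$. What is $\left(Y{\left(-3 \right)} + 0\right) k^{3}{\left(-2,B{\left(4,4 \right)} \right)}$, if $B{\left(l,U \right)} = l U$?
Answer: $1536$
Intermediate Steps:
$B{\left(l,U \right)} = U l$
$k{\left(c,T \right)} = c^{2}$
$q = 11$ ($q = 10 + 1 = 11$)
$Y{\left(o \right)} = 24$ ($Y{\left(o \right)} = -9 + 3 \cdot 11 = -9 + 33 = 24$)
$\left(Y{\left(-3 \right)} + 0\right) k^{3}{\left(-2,B{\left(4,4 \right)} \right)} = \left(24 + 0\right) \left(\left(-2\right)^{2}\right)^{3} = 24 \cdot 4^{3} = 24 \cdot 64 = 1536$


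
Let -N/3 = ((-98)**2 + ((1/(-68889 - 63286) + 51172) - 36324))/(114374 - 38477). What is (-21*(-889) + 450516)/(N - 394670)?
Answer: -1568905528060125/1319738399860849 ≈ -1.1888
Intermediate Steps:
N = -3231943099/3343895325 (N = -3*((-98)**2 + ((1/(-68889 - 63286) + 51172) - 36324))/(114374 - 38477) = -3*(9604 + ((1/(-132175) + 51172) - 36324))/75897 = -3*(9604 + ((-1/132175 + 51172) - 36324))/75897 = -3*(9604 + (6763659099/132175 - 36324))/75897 = -3*(9604 + 1962534399/132175)/75897 = -9695829297/(132175*75897) = -3*3231943099/10031685975 = -3231943099/3343895325 ≈ -0.96652)
(-21*(-889) + 450516)/(N - 394670) = (-21*(-889) + 450516)/(-3231943099/3343895325 - 394670) = (18669 + 450516)/(-1319738399860849/3343895325) = 469185*(-3343895325/1319738399860849) = -1568905528060125/1319738399860849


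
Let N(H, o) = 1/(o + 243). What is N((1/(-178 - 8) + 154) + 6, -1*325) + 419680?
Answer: 34413759/82 ≈ 4.1968e+5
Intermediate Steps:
N(H, o) = 1/(243 + o)
N((1/(-178 - 8) + 154) + 6, -1*325) + 419680 = 1/(243 - 1*325) + 419680 = 1/(243 - 325) + 419680 = 1/(-82) + 419680 = -1/82 + 419680 = 34413759/82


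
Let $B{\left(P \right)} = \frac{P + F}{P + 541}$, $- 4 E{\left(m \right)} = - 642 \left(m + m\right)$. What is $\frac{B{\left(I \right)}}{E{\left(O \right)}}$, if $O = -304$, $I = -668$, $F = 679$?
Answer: $\frac{11}{12393168} \approx 8.8759 \cdot 10^{-7}$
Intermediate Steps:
$E{\left(m \right)} = 321 m$ ($E{\left(m \right)} = - \frac{\left(-642\right) \left(m + m\right)}{4} = - \frac{\left(-642\right) 2 m}{4} = - \frac{\left(-1284\right) m}{4} = 321 m$)
$B{\left(P \right)} = \frac{679 + P}{541 + P}$ ($B{\left(P \right)} = \frac{P + 679}{P + 541} = \frac{679 + P}{541 + P}$)
$\frac{B{\left(I \right)}}{E{\left(O \right)}} = \frac{\frac{1}{541 - 668} \left(679 - 668\right)}{321 \left(-304\right)} = \frac{\frac{1}{-127} \cdot 11}{-97584} = \left(- \frac{1}{127}\right) 11 \left(- \frac{1}{97584}\right) = \left(- \frac{11}{127}\right) \left(- \frac{1}{97584}\right) = \frac{11}{12393168}$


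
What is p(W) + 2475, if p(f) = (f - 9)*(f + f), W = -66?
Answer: 12375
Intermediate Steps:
p(f) = 2*f*(-9 + f) (p(f) = (-9 + f)*(2*f) = 2*f*(-9 + f))
p(W) + 2475 = 2*(-66)*(-9 - 66) + 2475 = 2*(-66)*(-75) + 2475 = 9900 + 2475 = 12375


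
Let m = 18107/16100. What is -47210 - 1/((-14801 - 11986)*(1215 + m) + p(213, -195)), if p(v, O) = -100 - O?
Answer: -24760578205480790/524477403209 ≈ -47210.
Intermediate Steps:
m = 18107/16100 (m = 18107*(1/16100) = 18107/16100 ≈ 1.1247)
-47210 - 1/((-14801 - 11986)*(1215 + m) + p(213, -195)) = -47210 - 1/((-14801 - 11986)*(1215 + 18107/16100) + (-100 - 1*(-195))) = -47210 - 1/(-26787*19579607/16100 + (-100 + 195)) = -47210 - 1/(-524478932709/16100 + 95) = -47210 - 1/(-524477403209/16100) = -47210 - 1*(-16100/524477403209) = -47210 + 16100/524477403209 = -24760578205480790/524477403209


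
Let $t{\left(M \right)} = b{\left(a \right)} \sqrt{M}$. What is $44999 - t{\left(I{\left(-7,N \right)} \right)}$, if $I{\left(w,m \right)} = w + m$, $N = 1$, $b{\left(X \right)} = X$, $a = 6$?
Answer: $44999 - 6 i \sqrt{6} \approx 44999.0 - 14.697 i$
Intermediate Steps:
$I{\left(w,m \right)} = m + w$
$t{\left(M \right)} = 6 \sqrt{M}$
$44999 - t{\left(I{\left(-7,N \right)} \right)} = 44999 - 6 \sqrt{1 - 7} = 44999 - 6 \sqrt{-6} = 44999 - 6 i \sqrt{6}$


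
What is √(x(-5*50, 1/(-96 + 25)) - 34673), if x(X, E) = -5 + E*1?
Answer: 3*I*√19423541/71 ≈ 186.22*I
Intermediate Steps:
x(X, E) = -5 + E
√(x(-5*50, 1/(-96 + 25)) - 34673) = √((-5 + 1/(-96 + 25)) - 34673) = √((-5 + 1/(-71)) - 34673) = √((-5 - 1/71) - 34673) = √(-356/71 - 34673) = √(-2462139/71) = 3*I*√19423541/71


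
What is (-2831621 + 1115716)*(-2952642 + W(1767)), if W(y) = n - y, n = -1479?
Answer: 5072022998640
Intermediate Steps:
W(y) = -1479 - y
(-2831621 + 1115716)*(-2952642 + W(1767)) = (-2831621 + 1115716)*(-2952642 + (-1479 - 1*1767)) = -1715905*(-2952642 + (-1479 - 1767)) = -1715905*(-2952642 - 3246) = -1715905*(-2955888) = 5072022998640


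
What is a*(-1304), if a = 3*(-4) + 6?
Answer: 7824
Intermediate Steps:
a = -6 (a = -12 + 6 = -6)
a*(-1304) = -6*(-1304) = 7824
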